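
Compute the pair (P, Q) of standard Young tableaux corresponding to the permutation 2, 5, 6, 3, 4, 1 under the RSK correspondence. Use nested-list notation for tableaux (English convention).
P = [[1, 3, 4], [2, 6], [5]], Q = [[1, 2, 3], [4, 5], [6]]

Insert each entry of the permutation into P by Schensted row insertion, recording in Q the position of each new cell.

Insert 2: appended to row 1. P = [[2]].
Insert 5: appended to row 1. P = [[2, 5]].
Insert 6: appended to row 1. P = [[2, 5, 6]].
Insert 3: 3 bumps 5 from row 1; 5 starts row 2. P = [[2, 3, 6], [5]].
Insert 4: 4 bumps 6 from row 1; 6 appends to row 2. P = [[2, 3, 4], [5, 6]].
Insert 1: 1 bumps 2 from row 1; 2 bumps 5 from row 2; 5 starts row 3. P = [[1, 3, 4], [2, 6], [5]].

So P = [[1, 3, 4], [2, 6], [5]], Q = [[1, 2, 3], [4, 5], [6]].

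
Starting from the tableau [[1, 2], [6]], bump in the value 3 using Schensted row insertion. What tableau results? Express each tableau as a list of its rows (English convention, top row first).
[[1, 2, 3], [6]]

3 is larger than every entry of row 1, so it is appended to row 1. The new tableau is [[1, 2, 3], [6]].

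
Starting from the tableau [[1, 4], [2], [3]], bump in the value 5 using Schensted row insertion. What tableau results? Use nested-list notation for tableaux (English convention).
[[1, 4, 5], [2], [3]]

5 is larger than every entry of row 1, so it is appended to row 1. The new tableau is [[1, 4, 5], [2], [3]].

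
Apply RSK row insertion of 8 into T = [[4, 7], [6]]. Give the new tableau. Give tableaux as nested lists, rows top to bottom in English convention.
[[4, 7, 8], [6]]

8 is larger than every entry of row 1, so it is appended to row 1. The new tableau is [[4, 7, 8], [6]].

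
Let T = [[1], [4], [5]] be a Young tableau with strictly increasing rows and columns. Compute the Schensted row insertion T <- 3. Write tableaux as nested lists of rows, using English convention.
3 is larger than every entry of row 1, so it is appended to row 1. The new tableau is [[1, 3], [4], [5]].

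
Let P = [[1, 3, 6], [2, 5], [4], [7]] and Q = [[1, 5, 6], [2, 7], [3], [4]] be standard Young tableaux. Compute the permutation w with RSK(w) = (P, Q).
7 4 2 1 5 6 3

Reverse the RSK construction: for i from n down to 1, find the cell of Q containing i, remove the entry at that cell from P, and reverse-bump it up through P; the value ejected from row 1 is w(i).

Step i=7: Q has 7 at row 2, column 2; remove 5 from row 2 of P and reverse-bump: 5 enters row 1 and ejects 3. So w(7) = 3. P is now [[1, 5, 6], [2], [4], [7]].
Step i=6: Q has 6 at row 1, column 3; remove that cell from P, ejecting 6. So w(6) = 6. P is now [[1, 5], [2], [4], [7]].
Step i=5: Q has 5 at row 1, column 2; remove that cell from P, ejecting 5. So w(5) = 5. P is now [[1], [2], [4], [7]].
Step i=4: Q has 4 at row 4, column 1; remove 7 from row 4 of P and reverse-bump: 7 enters row 3 and ejects 4; 4 enters row 2 and ejects 2; 2 enters row 1 and ejects 1. So w(4) = 1. P is now [[2], [4], [7]].
Step i=3: Q has 3 at row 3, column 1; remove 7 from row 3 of P and reverse-bump: 7 enters row 2 and ejects 4; 4 enters row 1 and ejects 2. So w(3) = 2. P is now [[4], [7]].
Step i=2: Q has 2 at row 2, column 1; remove 7 from row 2 of P and reverse-bump: 7 enters row 1 and ejects 4. So w(2) = 4. P is now [[7]].
Step i=1: Q has 1 at row 1, column 1; remove that cell from P, ejecting 7. So w(1) = 7. P is now [].

So w = 7 4 2 1 5 6 3.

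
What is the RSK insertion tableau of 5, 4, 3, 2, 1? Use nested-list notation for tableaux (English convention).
Insert 5: appended to row 1. P = [[5]].
Insert 4: 4 bumps 5 from row 1; 5 starts row 2. P = [[4], [5]].
Insert 3: 3 bumps 4 from row 1; 4 bumps 5 from row 2; 5 starts row 3. P = [[3], [4], [5]].
Insert 2: 2 bumps 3 from row 1; 3 bumps 4 from row 2; 4 bumps 5 from row 3; 5 starts row 4. P = [[2], [3], [4], [5]].
Insert 1: 1 bumps 2 from row 1; 2 bumps 3 from row 2; 3 bumps 4 from row 3; 4 bumps 5 from row 4; 5 starts row 5. P = [[1], [2], [3], [4], [5]].

So P = [[1], [2], [3], [4], [5]].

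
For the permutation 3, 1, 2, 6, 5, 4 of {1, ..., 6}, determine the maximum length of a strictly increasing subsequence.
3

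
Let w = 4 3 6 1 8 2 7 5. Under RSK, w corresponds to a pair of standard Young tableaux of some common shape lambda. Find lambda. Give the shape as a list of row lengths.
RSK row insertion gives P = [[1, 2, 5], [3, 6, 7], [4, 8]], which has shape [3, 3, 2].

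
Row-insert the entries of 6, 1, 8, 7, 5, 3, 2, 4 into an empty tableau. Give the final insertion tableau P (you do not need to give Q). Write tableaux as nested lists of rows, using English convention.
P = [[1, 2, 4], [3, 7], [5], [6], [8]]

Insert 6: appended to row 1. P = [[6]].
Insert 1: 1 bumps 6 from row 1; 6 starts row 2. P = [[1], [6]].
Insert 8: appended to row 1. P = [[1, 8], [6]].
Insert 7: 7 bumps 8 from row 1; 8 appends to row 2. P = [[1, 7], [6, 8]].
Insert 5: 5 bumps 7 from row 1; 7 bumps 8 from row 2; 8 starts row 3. P = [[1, 5], [6, 7], [8]].
Insert 3: 3 bumps 5 from row 1; 5 bumps 6 from row 2; 6 bumps 8 from row 3; 8 starts row 4. P = [[1, 3], [5, 7], [6], [8]].
Insert 2: 2 bumps 3 from row 1; 3 bumps 5 from row 2; 5 bumps 6 from row 3; 6 bumps 8 from row 4; 8 starts row 5. P = [[1, 2], [3, 7], [5], [6], [8]].
Insert 4: appended to row 1. P = [[1, 2, 4], [3, 7], [5], [6], [8]].

So P = [[1, 2, 4], [3, 7], [5], [6], [8]].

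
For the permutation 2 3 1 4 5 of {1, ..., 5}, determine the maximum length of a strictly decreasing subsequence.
2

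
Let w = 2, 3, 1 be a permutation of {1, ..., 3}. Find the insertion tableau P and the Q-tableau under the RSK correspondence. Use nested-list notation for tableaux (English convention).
Insert each entry of the permutation into P by Schensted row insertion, recording in Q the position of each new cell.

After inserting 2: P = [[2]].
After inserting 3: P = [[2, 3]].
After inserting 1: P = [[1, 3], [2]].

So P = [[1, 3], [2]], Q = [[1, 2], [3]].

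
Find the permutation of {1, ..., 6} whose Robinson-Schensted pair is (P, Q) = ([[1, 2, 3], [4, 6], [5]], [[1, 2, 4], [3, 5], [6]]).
Reverse the RSK construction: for i from n down to 1, find the cell of Q containing i, remove the entry at that cell from P, and reverse-bump it up through P; the value ejected from row 1 is w(i).

Step i=6: Q has 6 at row 3, column 1; remove 5 from row 3 of P and reverse-bump: 5 enters row 2 and ejects 4; 4 enters row 1 and ejects 3. So w(6) = 3. P is now [[1, 2, 4], [5, 6]].
Step i=5: Q has 5 at row 2, column 2; remove 6 from row 2 of P and reverse-bump: 6 enters row 1 and ejects 4. So w(5) = 4. P is now [[1, 2, 6], [5]].
Step i=4: Q has 4 at row 1, column 3; remove that cell from P, ejecting 6. So w(4) = 6. P is now [[1, 2], [5]].
Step i=3: Q has 3 at row 2, column 1; remove 5 from row 2 of P and reverse-bump: 5 enters row 1 and ejects 2. So w(3) = 2. P is now [[1, 5]].
Step i=2: Q has 2 at row 1, column 2; remove that cell from P, ejecting 5. So w(2) = 5. P is now [[1]].
Step i=1: Q has 1 at row 1, column 1; remove that cell from P, ejecting 1. So w(1) = 1. P is now [].

So w = 1 5 2 6 4 3.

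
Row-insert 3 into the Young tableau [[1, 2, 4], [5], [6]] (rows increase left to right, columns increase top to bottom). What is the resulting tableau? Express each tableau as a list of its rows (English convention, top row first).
In row 1, 3 replaces 4 (the leftmost entry greater than 3); 4 is bumped to row 2. In row 2, 4 replaces 5 (the leftmost entry greater than 4); 5 is bumped to row 3. In row 3, 5 replaces 6 (the leftmost entry greater than 5); 6 is bumped to row 4. 6 starts a new row 4. The new tableau is [[1, 2, 3], [4], [5], [6]].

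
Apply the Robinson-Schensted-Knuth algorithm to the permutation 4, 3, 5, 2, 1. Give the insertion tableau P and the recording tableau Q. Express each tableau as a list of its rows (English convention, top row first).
P = [[1, 5], [2], [3], [4]], Q = [[1, 3], [2], [4], [5]]

Insert each entry of the permutation into P by Schensted row insertion, recording in Q the position of each new cell.

Insert 4: appended to row 1. P = [[4]], Q = [[1]].
Insert 3: 3 bumps 4 from row 1; 4 starts row 2. P = [[3], [4]], Q = [[1], [2]].
Insert 5: appended to row 1. P = [[3, 5], [4]], Q = [[1, 3], [2]].
Insert 2: 2 bumps 3 from row 1; 3 bumps 4 from row 2; 4 starts row 3. P = [[2, 5], [3], [4]], Q = [[1, 3], [2], [4]].
Insert 1: 1 bumps 2 from row 1; 2 bumps 3 from row 2; 3 bumps 4 from row 3; 4 starts row 4. P = [[1, 5], [2], [3], [4]], Q = [[1, 3], [2], [4], [5]].

So P = [[1, 5], [2], [3], [4]], Q = [[1, 3], [2], [4], [5]].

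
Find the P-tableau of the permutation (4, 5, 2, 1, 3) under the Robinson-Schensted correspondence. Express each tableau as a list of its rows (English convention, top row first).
P = [[1, 3], [2, 5], [4]]

Insert 4: appended to row 1. P = [[4]].
Insert 5: appended to row 1. P = [[4, 5]].
Insert 2: 2 bumps 4 from row 1; 4 starts row 2. P = [[2, 5], [4]].
Insert 1: 1 bumps 2 from row 1; 2 bumps 4 from row 2; 4 starts row 3. P = [[1, 5], [2], [4]].
Insert 3: 3 bumps 5 from row 1; 5 appends to row 2. P = [[1, 3], [2, 5], [4]].

So P = [[1, 3], [2, 5], [4]].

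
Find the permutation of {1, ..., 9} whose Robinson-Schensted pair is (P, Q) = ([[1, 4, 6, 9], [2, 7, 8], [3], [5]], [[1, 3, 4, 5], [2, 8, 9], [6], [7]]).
Reverse the RSK construction: for i from n down to 1, find the cell of Q containing i, remove the entry at that cell from P, and reverse-bump it up through P; the value ejected from row 1 is w(i).

Step i=9: Q has 9 at row 2, column 3; remove 8 from row 2 of P and reverse-bump: 8 enters row 1 and ejects 6. So w(9) = 6. P is now [[1, 4, 8, 9], [2, 7], [3], [5]].
Step i=8: Q has 8 at row 2, column 2; remove 7 from row 2 of P and reverse-bump: 7 enters row 1 and ejects 4. So w(8) = 4. P is now [[1, 7, 8, 9], [2], [3], [5]].
Step i=7: Q has 7 at row 4, column 1; remove 5 from row 4 of P and reverse-bump: 5 enters row 3 and ejects 3; 3 enters row 2 and ejects 2; 2 enters row 1 and ejects 1. So w(7) = 1. P is now [[2, 7, 8, 9], [3], [5]].
Step i=6: Q has 6 at row 3, column 1; remove 5 from row 3 of P and reverse-bump: 5 enters row 2 and ejects 3; 3 enters row 1 and ejects 2. So w(6) = 2. P is now [[3, 7, 8, 9], [5]].
Step i=5: Q has 5 at row 1, column 4; remove that cell from P, ejecting 9. So w(5) = 9. P is now [[3, 7, 8], [5]].
Step i=4: Q has 4 at row 1, column 3; remove that cell from P, ejecting 8. So w(4) = 8. P is now [[3, 7], [5]].
Step i=3: Q has 3 at row 1, column 2; remove that cell from P, ejecting 7. So w(3) = 7. P is now [[3], [5]].
Step i=2: Q has 2 at row 2, column 1; remove 5 from row 2 of P and reverse-bump: 5 enters row 1 and ejects 3. So w(2) = 3. P is now [[5]].
Step i=1: Q has 1 at row 1, column 1; remove that cell from P, ejecting 5. So w(1) = 5. P is now [].

So w = 5 3 7 8 9 2 1 4 6.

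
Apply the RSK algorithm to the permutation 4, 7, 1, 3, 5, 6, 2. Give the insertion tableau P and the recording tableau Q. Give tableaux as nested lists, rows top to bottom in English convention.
Insert each entry of the permutation into P by Schensted row insertion, recording in Q the position of each new cell.

After inserting 4: P = [[4]].
After inserting 7: P = [[4, 7]].
After inserting 1: P = [[1, 7], [4]].
After inserting 3: P = [[1, 3], [4, 7]].
After inserting 5: P = [[1, 3, 5], [4, 7]].
After inserting 6: P = [[1, 3, 5, 6], [4, 7]].
After inserting 2: P = [[1, 2, 5, 6], [3, 7], [4]].

So P = [[1, 2, 5, 6], [3, 7], [4]], Q = [[1, 2, 5, 6], [3, 4], [7]].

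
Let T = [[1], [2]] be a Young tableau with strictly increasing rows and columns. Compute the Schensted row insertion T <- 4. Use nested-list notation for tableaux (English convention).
4 is larger than every entry of row 1, so it is appended to row 1. The new tableau is [[1, 4], [2]].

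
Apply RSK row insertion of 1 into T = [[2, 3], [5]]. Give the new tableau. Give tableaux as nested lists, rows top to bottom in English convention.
[[1, 3], [2], [5]]

In row 1, 1 replaces 2 (the leftmost entry greater than 1); 2 is bumped to row 2. In row 2, 2 replaces 5 (the leftmost entry greater than 2); 5 is bumped to row 3. 5 starts a new row 3. The new tableau is [[1, 3], [2], [5]].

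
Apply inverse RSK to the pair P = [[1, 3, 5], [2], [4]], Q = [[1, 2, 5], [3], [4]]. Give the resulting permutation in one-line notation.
2 4 3 1 5

Reverse the RSK construction: for i from n down to 1, find the cell of Q containing i, remove the entry at that cell from P, and reverse-bump it up through P; the value ejected from row 1 is w(i).

Step i=5: Q has 5 at row 1, column 3; remove that cell from P, ejecting 5. So w(5) = 5. P is now [[1, 3], [2], [4]].
Step i=4: Q has 4 at row 3, column 1; remove 4 from row 3 of P and reverse-bump: 4 enters row 2 and ejects 2; 2 enters row 1 and ejects 1. So w(4) = 1. P is now [[2, 3], [4]].
Step i=3: Q has 3 at row 2, column 1; remove 4 from row 2 of P and reverse-bump: 4 enters row 1 and ejects 3. So w(3) = 3. P is now [[2, 4]].
Step i=2: Q has 2 at row 1, column 2; remove that cell from P, ejecting 4. So w(2) = 4. P is now [[2]].
Step i=1: Q has 1 at row 1, column 1; remove that cell from P, ejecting 2. So w(1) = 2. P is now [].

So w = 2 4 3 1 5.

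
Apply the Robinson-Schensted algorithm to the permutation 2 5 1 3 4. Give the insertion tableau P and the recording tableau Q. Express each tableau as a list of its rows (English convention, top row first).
P = [[1, 3, 4], [2, 5]], Q = [[1, 2, 5], [3, 4]]

Insert each entry of the permutation into P by Schensted row insertion, recording in Q the position of each new cell.

After inserting 2: P = [[2]].
After inserting 5: P = [[2, 5]].
After inserting 1: P = [[1, 5], [2]].
After inserting 3: P = [[1, 3], [2, 5]].
After inserting 4: P = [[1, 3, 4], [2, 5]].

So P = [[1, 3, 4], [2, 5]], Q = [[1, 2, 5], [3, 4]].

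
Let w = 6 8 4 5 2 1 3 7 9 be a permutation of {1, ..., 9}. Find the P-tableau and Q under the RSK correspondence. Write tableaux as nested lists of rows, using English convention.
P = [[1, 3, 7, 9], [2, 5], [4, 8], [6]], Q = [[1, 2, 8, 9], [3, 4], [5, 7], [6]]

Insert each entry of the permutation into P by Schensted row insertion, recording in Q the position of each new cell.

Insert 6: appended to row 1. P = [[6]].
Insert 8: appended to row 1. P = [[6, 8]].
Insert 4: 4 bumps 6 from row 1; 6 starts row 2. P = [[4, 8], [6]].
Insert 5: 5 bumps 8 from row 1; 8 appends to row 2. P = [[4, 5], [6, 8]].
Insert 2: 2 bumps 4 from row 1; 4 bumps 6 from row 2; 6 starts row 3. P = [[2, 5], [4, 8], [6]].
Insert 1: 1 bumps 2 from row 1; 2 bumps 4 from row 2; 4 bumps 6 from row 3; 6 starts row 4. P = [[1, 5], [2, 8], [4], [6]].
Insert 3: 3 bumps 5 from row 1; 5 bumps 8 from row 2; 8 appends to row 3. P = [[1, 3], [2, 5], [4, 8], [6]].
Insert 7: appended to row 1. P = [[1, 3, 7], [2, 5], [4, 8], [6]].
Insert 9: appended to row 1. P = [[1, 3, 7, 9], [2, 5], [4, 8], [6]].

So P = [[1, 3, 7, 9], [2, 5], [4, 8], [6]], Q = [[1, 2, 8, 9], [3, 4], [5, 7], [6]].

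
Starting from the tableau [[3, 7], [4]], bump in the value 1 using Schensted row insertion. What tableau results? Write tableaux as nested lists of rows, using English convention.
[[1, 7], [3], [4]]

In row 1, 1 replaces 3 (the leftmost entry greater than 1); 3 is bumped to row 2. In row 2, 3 replaces 4 (the leftmost entry greater than 3); 4 is bumped to row 3. 4 starts a new row 3. The new tableau is [[1, 7], [3], [4]].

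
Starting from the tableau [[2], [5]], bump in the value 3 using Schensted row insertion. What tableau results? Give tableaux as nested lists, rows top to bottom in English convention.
3 is larger than every entry of row 1, so it is appended to row 1. The new tableau is [[2, 3], [5]].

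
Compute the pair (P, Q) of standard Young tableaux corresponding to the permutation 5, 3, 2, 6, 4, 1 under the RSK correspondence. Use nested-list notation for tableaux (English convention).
Insert each entry of the permutation into P by Schensted row insertion, recording in Q the position of each new cell.

Insert 5: appended to row 1. P = [[5]].
Insert 3: 3 bumps 5 from row 1; 5 starts row 2. P = [[3], [5]].
Insert 2: 2 bumps 3 from row 1; 3 bumps 5 from row 2; 5 starts row 3. P = [[2], [3], [5]].
Insert 6: appended to row 1. P = [[2, 6], [3], [5]].
Insert 4: 4 bumps 6 from row 1; 6 appends to row 2. P = [[2, 4], [3, 6], [5]].
Insert 1: 1 bumps 2 from row 1; 2 bumps 3 from row 2; 3 bumps 5 from row 3; 5 starts row 4. P = [[1, 4], [2, 6], [3], [5]].

So P = [[1, 4], [2, 6], [3], [5]], Q = [[1, 4], [2, 5], [3], [6]].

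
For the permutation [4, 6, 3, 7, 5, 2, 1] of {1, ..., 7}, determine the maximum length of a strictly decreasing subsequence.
4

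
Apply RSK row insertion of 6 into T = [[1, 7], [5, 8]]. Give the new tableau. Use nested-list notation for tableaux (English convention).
[[1, 6], [5, 7], [8]]

In row 1, 6 replaces 7 (the leftmost entry greater than 6); 7 is bumped to row 2. In row 2, 7 replaces 8 (the leftmost entry greater than 7); 8 is bumped to row 3. 8 starts a new row 3. The new tableau is [[1, 6], [5, 7], [8]].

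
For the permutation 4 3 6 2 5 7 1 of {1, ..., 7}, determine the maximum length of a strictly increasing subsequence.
3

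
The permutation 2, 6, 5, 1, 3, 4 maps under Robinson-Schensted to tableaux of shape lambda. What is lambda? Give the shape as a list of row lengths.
Row-insert each entry into an empty tableau.

After inserting 2: P = [[2]].
After inserting 6: P = [[2, 6]].
After inserting 5: P = [[2, 5], [6]].
After inserting 1: P = [[1, 5], [2], [6]].
After inserting 3: P = [[1, 3], [2, 5], [6]].
After inserting 4: P = [[1, 3, 4], [2, 5], [6]].

The final insertion tableau P = [[1, 3, 4], [2, 5], [6]] has shape [3, 2, 1].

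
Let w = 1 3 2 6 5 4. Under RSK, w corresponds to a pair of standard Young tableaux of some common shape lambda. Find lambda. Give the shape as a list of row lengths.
[3, 2, 1]

RSK row insertion gives P = [[1, 2, 4], [3, 5], [6]], which has shape [3, 2, 1].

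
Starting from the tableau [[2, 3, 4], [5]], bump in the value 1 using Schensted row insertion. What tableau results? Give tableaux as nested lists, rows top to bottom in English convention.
[[1, 3, 4], [2], [5]]

In row 1, 1 replaces 2 (the leftmost entry greater than 1); 2 is bumped to row 2. In row 2, 2 replaces 5 (the leftmost entry greater than 2); 5 is bumped to row 3. 5 starts a new row 3. The new tableau is [[1, 3, 4], [2], [5]].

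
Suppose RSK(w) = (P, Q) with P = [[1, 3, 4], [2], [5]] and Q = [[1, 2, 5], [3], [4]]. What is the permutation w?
Reverse the RSK construction: for i from n down to 1, find the cell of Q containing i, remove the entry at that cell from P, and reverse-bump it up through P; the value ejected from row 1 is w(i).

Step i=5: Q has 5 at row 1, column 3; remove that cell from P, ejecting 4. So w(5) = 4. P is now [[1, 3], [2], [5]].
Step i=4: Q has 4 at row 3, column 1; remove 5 from row 3 of P and reverse-bump: 5 enters row 2 and ejects 2; 2 enters row 1 and ejects 1. So w(4) = 1. P is now [[2, 3], [5]].
Step i=3: Q has 3 at row 2, column 1; remove 5 from row 2 of P and reverse-bump: 5 enters row 1 and ejects 3. So w(3) = 3. P is now [[2, 5]].
Step i=2: Q has 2 at row 1, column 2; remove that cell from P, ejecting 5. So w(2) = 5. P is now [[2]].
Step i=1: Q has 1 at row 1, column 1; remove that cell from P, ejecting 2. So w(1) = 2. P is now [].

So w = 2 5 3 1 4.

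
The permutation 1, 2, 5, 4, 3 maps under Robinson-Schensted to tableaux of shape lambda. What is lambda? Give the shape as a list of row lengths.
RSK row insertion gives P = [[1, 2, 3], [4], [5]], which has shape [3, 1, 1].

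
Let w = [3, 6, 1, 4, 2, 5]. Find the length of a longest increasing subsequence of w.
3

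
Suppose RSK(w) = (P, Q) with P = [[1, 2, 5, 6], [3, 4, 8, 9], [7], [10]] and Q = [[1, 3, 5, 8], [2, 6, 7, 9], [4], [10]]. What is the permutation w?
10 3 7 1 8 4 5 9 6 2

Reverse the RSK construction: for i from n down to 1, find the cell of Q containing i, remove the entry at that cell from P, and reverse-bump it up through P; the value ejected from row 1 is w(i).

Step i=10: Q has 10 at row 4, column 1; remove 10 from row 4 of P and reverse-bump: 10 enters row 3 and ejects 7; 7 enters row 2 and ejects 4; 4 enters row 1 and ejects 2. So w(10) = 2. P is now [[1, 4, 5, 6], [3, 7, 8, 9], [10]].
Step i=9: Q has 9 at row 2, column 4; remove 9 from row 2 of P and reverse-bump: 9 enters row 1 and ejects 6. So w(9) = 6. P is now [[1, 4, 5, 9], [3, 7, 8], [10]].
Step i=8: Q has 8 at row 1, column 4; remove that cell from P, ejecting 9. So w(8) = 9. P is now [[1, 4, 5], [3, 7, 8], [10]].
Step i=7: Q has 7 at row 2, column 3; remove 8 from row 2 of P and reverse-bump: 8 enters row 1 and ejects 5. So w(7) = 5. P is now [[1, 4, 8], [3, 7], [10]].
Step i=6: Q has 6 at row 2, column 2; remove 7 from row 2 of P and reverse-bump: 7 enters row 1 and ejects 4. So w(6) = 4. P is now [[1, 7, 8], [3], [10]].
Step i=5: Q has 5 at row 1, column 3; remove that cell from P, ejecting 8. So w(5) = 8. P is now [[1, 7], [3], [10]].
Step i=4: Q has 4 at row 3, column 1; remove 10 from row 3 of P and reverse-bump: 10 enters row 2 and ejects 3; 3 enters row 1 and ejects 1. So w(4) = 1. P is now [[3, 7], [10]].
Step i=3: Q has 3 at row 1, column 2; remove that cell from P, ejecting 7. So w(3) = 7. P is now [[3], [10]].
Step i=2: Q has 2 at row 2, column 1; remove 10 from row 2 of P and reverse-bump: 10 enters row 1 and ejects 3. So w(2) = 3. P is now [[10]].
Step i=1: Q has 1 at row 1, column 1; remove that cell from P, ejecting 10. So w(1) = 10. P is now [].

So w = 10 3 7 1 8 4 5 9 6 2.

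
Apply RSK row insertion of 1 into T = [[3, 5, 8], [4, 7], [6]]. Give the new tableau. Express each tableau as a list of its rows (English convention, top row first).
[[1, 5, 8], [3, 7], [4], [6]]

In row 1, 1 replaces 3 (the leftmost entry greater than 1); 3 is bumped to row 2. In row 2, 3 replaces 4 (the leftmost entry greater than 3); 4 is bumped to row 3. In row 3, 4 replaces 6 (the leftmost entry greater than 4); 6 is bumped to row 4. 6 starts a new row 4. The new tableau is [[1, 5, 8], [3, 7], [4], [6]].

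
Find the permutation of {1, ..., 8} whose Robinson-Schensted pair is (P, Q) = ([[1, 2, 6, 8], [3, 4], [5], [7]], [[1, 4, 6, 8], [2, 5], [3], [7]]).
Reverse the RSK construction: for i from n down to 1, find the cell of Q containing i, remove the entry at that cell from P, and reverse-bump it up through P; the value ejected from row 1 is w(i).

Step i=8: Q has 8 at row 1, column 4; remove that cell from P, ejecting 8. So w(8) = 8. P is now [[1, 2, 6], [3, 4], [5], [7]].
Step i=7: Q has 7 at row 4, column 1; remove 7 from row 4 of P and reverse-bump: 7 enters row 3 and ejects 5; 5 enters row 2 and ejects 4; 4 enters row 1 and ejects 2. So w(7) = 2. P is now [[1, 4, 6], [3, 5], [7]].
Step i=6: Q has 6 at row 1, column 3; remove that cell from P, ejecting 6. So w(6) = 6. P is now [[1, 4], [3, 5], [7]].
Step i=5: Q has 5 at row 2, column 2; remove 5 from row 2 of P and reverse-bump: 5 enters row 1 and ejects 4. So w(5) = 4. P is now [[1, 5], [3], [7]].
Step i=4: Q has 4 at row 1, column 2; remove that cell from P, ejecting 5. So w(4) = 5. P is now [[1], [3], [7]].
Step i=3: Q has 3 at row 3, column 1; remove 7 from row 3 of P and reverse-bump: 7 enters row 2 and ejects 3; 3 enters row 1 and ejects 1. So w(3) = 1. P is now [[3], [7]].
Step i=2: Q has 2 at row 2, column 1; remove 7 from row 2 of P and reverse-bump: 7 enters row 1 and ejects 3. So w(2) = 3. P is now [[7]].
Step i=1: Q has 1 at row 1, column 1; remove that cell from P, ejecting 7. So w(1) = 7. P is now [].

So w = 7 3 1 5 4 6 2 8.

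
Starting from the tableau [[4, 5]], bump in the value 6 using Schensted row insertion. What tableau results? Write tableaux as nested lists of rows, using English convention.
6 is larger than every entry of row 1, so it is appended to row 1. The new tableau is [[4, 5, 6]].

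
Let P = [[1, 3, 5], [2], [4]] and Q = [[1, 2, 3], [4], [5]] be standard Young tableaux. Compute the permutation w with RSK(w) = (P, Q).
2 4 5 3 1

Reverse the RSK construction: for i from n down to 1, find the cell of Q containing i, remove the entry at that cell from P, and reverse-bump it up through P; the value ejected from row 1 is w(i).

Step i=5: Q has 5 at row 3, column 1; remove 4 from row 3 of P and reverse-bump: 4 enters row 2 and ejects 2; 2 enters row 1 and ejects 1. So w(5) = 1. P is now [[2, 3, 5], [4]].
Step i=4: Q has 4 at row 2, column 1; remove 4 from row 2 of P and reverse-bump: 4 enters row 1 and ejects 3. So w(4) = 3. P is now [[2, 4, 5]].
Step i=3: Q has 3 at row 1, column 3; remove that cell from P, ejecting 5. So w(3) = 5. P is now [[2, 4]].
Step i=2: Q has 2 at row 1, column 2; remove that cell from P, ejecting 4. So w(2) = 4. P is now [[2]].
Step i=1: Q has 1 at row 1, column 1; remove that cell from P, ejecting 2. So w(1) = 2. P is now [].

So w = 2 4 5 3 1.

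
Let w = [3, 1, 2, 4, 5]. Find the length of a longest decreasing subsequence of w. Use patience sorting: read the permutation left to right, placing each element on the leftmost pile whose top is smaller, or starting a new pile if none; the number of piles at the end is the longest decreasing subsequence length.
3: new pile. tops = [3]
1: new pile. tops = [3, 1]
2: onto pile 2 (replacing 1). tops = [3, 2]
4: onto pile 1 (replacing 3). tops = [4, 2]
5: onto pile 1 (replacing 4). tops = [5, 2]

2 piles, so the longest decreasing subsequence has length 2.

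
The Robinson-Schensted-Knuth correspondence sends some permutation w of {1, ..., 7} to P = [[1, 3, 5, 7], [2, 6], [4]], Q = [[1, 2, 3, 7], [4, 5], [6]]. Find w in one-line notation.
2 4 6 3 5 1 7

Reverse the RSK construction: for i from n down to 1, find the cell of Q containing i, remove the entry at that cell from P, and reverse-bump it up through P; the value ejected from row 1 is w(i).

Step i=7: Q has 7 at row 1, column 4; remove that cell from P, ejecting 7. So w(7) = 7. P is now [[1, 3, 5], [2, 6], [4]].
Step i=6: Q has 6 at row 3, column 1; remove 4 from row 3 of P and reverse-bump: 4 enters row 2 and ejects 2; 2 enters row 1 and ejects 1. So w(6) = 1. P is now [[2, 3, 5], [4, 6]].
Step i=5: Q has 5 at row 2, column 2; remove 6 from row 2 of P and reverse-bump: 6 enters row 1 and ejects 5. So w(5) = 5. P is now [[2, 3, 6], [4]].
Step i=4: Q has 4 at row 2, column 1; remove 4 from row 2 of P and reverse-bump: 4 enters row 1 and ejects 3. So w(4) = 3. P is now [[2, 4, 6]].
Step i=3: Q has 3 at row 1, column 3; remove that cell from P, ejecting 6. So w(3) = 6. P is now [[2, 4]].
Step i=2: Q has 2 at row 1, column 2; remove that cell from P, ejecting 4. So w(2) = 4. P is now [[2]].
Step i=1: Q has 1 at row 1, column 1; remove that cell from P, ejecting 2. So w(1) = 2. P is now [].

So w = 2 4 6 3 5 1 7.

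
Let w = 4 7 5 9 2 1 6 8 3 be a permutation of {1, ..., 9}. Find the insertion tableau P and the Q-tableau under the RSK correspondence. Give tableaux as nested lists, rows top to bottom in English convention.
Insert each entry of the permutation into P by Schensted row insertion, recording in Q the position of each new cell.

After inserting 4: P = [[4]].
After inserting 7: P = [[4, 7]].
After inserting 5: P = [[4, 5], [7]].
After inserting 9: P = [[4, 5, 9], [7]].
After inserting 2: P = [[2, 5, 9], [4], [7]].
After inserting 1: P = [[1, 5, 9], [2], [4], [7]].
After inserting 6: P = [[1, 5, 6], [2, 9], [4], [7]].
After inserting 8: P = [[1, 5, 6, 8], [2, 9], [4], [7]].
After inserting 3: P = [[1, 3, 6, 8], [2, 5], [4, 9], [7]].

So P = [[1, 3, 6, 8], [2, 5], [4, 9], [7]], Q = [[1, 2, 4, 8], [3, 7], [5, 9], [6]].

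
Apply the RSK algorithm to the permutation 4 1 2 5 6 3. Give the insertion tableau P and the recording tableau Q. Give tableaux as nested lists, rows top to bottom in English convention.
P = [[1, 2, 3, 6], [4, 5]], Q = [[1, 3, 4, 5], [2, 6]]

Insert each entry of the permutation into P by Schensted row insertion, recording in Q the position of each new cell.

Insert 4: appended to row 1. P = [[4]].
Insert 1: 1 bumps 4 from row 1; 4 starts row 2. P = [[1], [4]].
Insert 2: appended to row 1. P = [[1, 2], [4]].
Insert 5: appended to row 1. P = [[1, 2, 5], [4]].
Insert 6: appended to row 1. P = [[1, 2, 5, 6], [4]].
Insert 3: 3 bumps 5 from row 1; 5 appends to row 2. P = [[1, 2, 3, 6], [4, 5]].

So P = [[1, 2, 3, 6], [4, 5]], Q = [[1, 3, 4, 5], [2, 6]].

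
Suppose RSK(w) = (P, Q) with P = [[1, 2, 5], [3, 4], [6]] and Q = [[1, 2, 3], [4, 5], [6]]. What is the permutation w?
Reverse the RSK construction: for i from n down to 1, find the cell of Q containing i, remove the entry at that cell from P, and reverse-bump it up through P; the value ejected from row 1 is w(i).

Step i=6: Q has 6 at row 3, column 1; remove 6 from row 3 of P and reverse-bump: 6 enters row 2 and ejects 4; 4 enters row 1 and ejects 2. So w(6) = 2. P is now [[1, 4, 5], [3, 6]].
Step i=5: Q has 5 at row 2, column 2; remove 6 from row 2 of P and reverse-bump: 6 enters row 1 and ejects 5. So w(5) = 5. P is now [[1, 4, 6], [3]].
Step i=4: Q has 4 at row 2, column 1; remove 3 from row 2 of P and reverse-bump: 3 enters row 1 and ejects 1. So w(4) = 1. P is now [[3, 4, 6]].
Step i=3: Q has 3 at row 1, column 3; remove that cell from P, ejecting 6. So w(3) = 6. P is now [[3, 4]].
Step i=2: Q has 2 at row 1, column 2; remove that cell from P, ejecting 4. So w(2) = 4. P is now [[3]].
Step i=1: Q has 1 at row 1, column 1; remove that cell from P, ejecting 3. So w(1) = 3. P is now [].

So w = 3 4 6 1 5 2.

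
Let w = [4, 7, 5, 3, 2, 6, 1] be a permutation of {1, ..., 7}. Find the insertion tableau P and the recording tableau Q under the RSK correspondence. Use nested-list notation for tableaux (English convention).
P = [[1, 5, 6], [2], [3], [4], [7]], Q = [[1, 2, 6], [3], [4], [5], [7]]

Insert each entry of the permutation into P by Schensted row insertion, recording in Q the position of each new cell.

Insert 4: appended to row 1. P = [[4]].
Insert 7: appended to row 1. P = [[4, 7]].
Insert 5: 5 bumps 7 from row 1; 7 starts row 2. P = [[4, 5], [7]].
Insert 3: 3 bumps 4 from row 1; 4 bumps 7 from row 2; 7 starts row 3. P = [[3, 5], [4], [7]].
Insert 2: 2 bumps 3 from row 1; 3 bumps 4 from row 2; 4 bumps 7 from row 3; 7 starts row 4. P = [[2, 5], [3], [4], [7]].
Insert 6: appended to row 1. P = [[2, 5, 6], [3], [4], [7]].
Insert 1: 1 bumps 2 from row 1; 2 bumps 3 from row 2; 3 bumps 4 from row 3; 4 bumps 7 from row 4; 7 starts row 5. P = [[1, 5, 6], [2], [3], [4], [7]].

So P = [[1, 5, 6], [2], [3], [4], [7]], Q = [[1, 2, 6], [3], [4], [5], [7]].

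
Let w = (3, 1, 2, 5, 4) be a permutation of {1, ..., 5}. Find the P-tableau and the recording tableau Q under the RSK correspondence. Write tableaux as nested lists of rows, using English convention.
P = [[1, 2, 4], [3, 5]], Q = [[1, 3, 4], [2, 5]]

Insert each entry of the permutation into P by Schensted row insertion, recording in Q the position of each new cell.

Insert 3: appended to row 1. P = [[3]].
Insert 1: 1 bumps 3 from row 1; 3 starts row 2. P = [[1], [3]].
Insert 2: appended to row 1. P = [[1, 2], [3]].
Insert 5: appended to row 1. P = [[1, 2, 5], [3]].
Insert 4: 4 bumps 5 from row 1; 5 appends to row 2. P = [[1, 2, 4], [3, 5]].

So P = [[1, 2, 4], [3, 5]], Q = [[1, 3, 4], [2, 5]].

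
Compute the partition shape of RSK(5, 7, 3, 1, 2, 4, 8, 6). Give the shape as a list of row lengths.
Row-insert each entry into an empty tableau.

After inserting 5: P = [[5]].
After inserting 7: P = [[5, 7]].
After inserting 3: P = [[3, 7], [5]].
After inserting 1: P = [[1, 7], [3], [5]].
After inserting 2: P = [[1, 2], [3, 7], [5]].
After inserting 4: P = [[1, 2, 4], [3, 7], [5]].
After inserting 8: P = [[1, 2, 4, 8], [3, 7], [5]].
After inserting 6: P = [[1, 2, 4, 6], [3, 7, 8], [5]].

The final insertion tableau P = [[1, 2, 4, 6], [3, 7, 8], [5]] has shape [4, 3, 1].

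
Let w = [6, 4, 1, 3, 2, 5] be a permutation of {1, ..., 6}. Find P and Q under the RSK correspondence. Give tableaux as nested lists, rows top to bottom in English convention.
Insert each entry of the permutation into P by Schensted row insertion, recording in Q the position of each new cell.

Insert 6: appended to row 1. P = [[6]].
Insert 4: 4 bumps 6 from row 1; 6 starts row 2. P = [[4], [6]].
Insert 1: 1 bumps 4 from row 1; 4 bumps 6 from row 2; 6 starts row 3. P = [[1], [4], [6]].
Insert 3: appended to row 1. P = [[1, 3], [4], [6]].
Insert 2: 2 bumps 3 from row 1; 3 bumps 4 from row 2; 4 bumps 6 from row 3; 6 starts row 4. P = [[1, 2], [3], [4], [6]].
Insert 5: appended to row 1. P = [[1, 2, 5], [3], [4], [6]].

So P = [[1, 2, 5], [3], [4], [6]], Q = [[1, 4, 6], [2], [3], [5]].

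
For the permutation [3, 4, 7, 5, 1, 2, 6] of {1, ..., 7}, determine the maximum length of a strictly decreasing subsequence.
3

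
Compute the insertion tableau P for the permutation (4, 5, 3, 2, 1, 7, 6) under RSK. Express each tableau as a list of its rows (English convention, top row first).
P = [[1, 5, 6], [2, 7], [3], [4]]

Insert 4: appended to row 1. P = [[4]].
Insert 5: appended to row 1. P = [[4, 5]].
Insert 3: 3 bumps 4 from row 1; 4 starts row 2. P = [[3, 5], [4]].
Insert 2: 2 bumps 3 from row 1; 3 bumps 4 from row 2; 4 starts row 3. P = [[2, 5], [3], [4]].
Insert 1: 1 bumps 2 from row 1; 2 bumps 3 from row 2; 3 bumps 4 from row 3; 4 starts row 4. P = [[1, 5], [2], [3], [4]].
Insert 7: appended to row 1. P = [[1, 5, 7], [2], [3], [4]].
Insert 6: 6 bumps 7 from row 1; 7 appends to row 2. P = [[1, 5, 6], [2, 7], [3], [4]].

So P = [[1, 5, 6], [2, 7], [3], [4]].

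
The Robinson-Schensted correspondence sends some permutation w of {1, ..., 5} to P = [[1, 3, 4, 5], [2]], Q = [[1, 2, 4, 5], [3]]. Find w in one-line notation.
Reverse the RSK construction: for i from n down to 1, find the cell of Q containing i, remove the entry at that cell from P, and reverse-bump it up through P; the value ejected from row 1 is w(i).

Step i=5: Q has 5 at row 1, column 4; remove that cell from P, ejecting 5. So w(5) = 5. P is now [[1, 3, 4], [2]].
Step i=4: Q has 4 at row 1, column 3; remove that cell from P, ejecting 4. So w(4) = 4. P is now [[1, 3], [2]].
Step i=3: Q has 3 at row 2, column 1; remove 2 from row 2 of P and reverse-bump: 2 enters row 1 and ejects 1. So w(3) = 1. P is now [[2, 3]].
Step i=2: Q has 2 at row 1, column 2; remove that cell from P, ejecting 3. So w(2) = 3. P is now [[2]].
Step i=1: Q has 1 at row 1, column 1; remove that cell from P, ejecting 2. So w(1) = 2. P is now [].

So w = 2 3 1 4 5.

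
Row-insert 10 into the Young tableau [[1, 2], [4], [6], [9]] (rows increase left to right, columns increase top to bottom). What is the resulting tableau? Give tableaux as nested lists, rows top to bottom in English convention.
10 is larger than every entry of row 1, so it is appended to row 1. The new tableau is [[1, 2, 10], [4], [6], [9]].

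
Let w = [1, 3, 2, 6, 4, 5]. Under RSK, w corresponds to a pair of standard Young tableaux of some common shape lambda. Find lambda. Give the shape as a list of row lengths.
Row-insert each entry into an empty tableau.

After inserting 1: P = [[1]].
After inserting 3: P = [[1, 3]].
After inserting 2: P = [[1, 2], [3]].
After inserting 6: P = [[1, 2, 6], [3]].
After inserting 4: P = [[1, 2, 4], [3, 6]].
After inserting 5: P = [[1, 2, 4, 5], [3, 6]].

The final insertion tableau P = [[1, 2, 4, 5], [3, 6]] has shape [4, 2].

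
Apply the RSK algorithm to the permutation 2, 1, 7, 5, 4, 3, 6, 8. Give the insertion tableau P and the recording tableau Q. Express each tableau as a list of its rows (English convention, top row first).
P = [[1, 3, 6, 8], [2, 4], [5], [7]], Q = [[1, 3, 7, 8], [2, 4], [5], [6]]

Insert each entry of the permutation into P by Schensted row insertion, recording in Q the position of each new cell.

After inserting 2: P = [[2]].
After inserting 1: P = [[1], [2]].
After inserting 7: P = [[1, 7], [2]].
After inserting 5: P = [[1, 5], [2, 7]].
After inserting 4: P = [[1, 4], [2, 5], [7]].
After inserting 3: P = [[1, 3], [2, 4], [5], [7]].
After inserting 6: P = [[1, 3, 6], [2, 4], [5], [7]].
After inserting 8: P = [[1, 3, 6, 8], [2, 4], [5], [7]].

So P = [[1, 3, 6, 8], [2, 4], [5], [7]], Q = [[1, 3, 7, 8], [2, 4], [5], [6]].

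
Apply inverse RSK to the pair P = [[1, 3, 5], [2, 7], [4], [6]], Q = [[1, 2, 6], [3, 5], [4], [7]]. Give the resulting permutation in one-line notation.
Reverse the RSK construction: for i from n down to 1, find the cell of Q containing i, remove the entry at that cell from P, and reverse-bump it up through P; the value ejected from row 1 is w(i).

Step i=7: Q has 7 at row 4, column 1; remove 6 from row 4 of P and reverse-bump: 6 enters row 3 and ejects 4; 4 enters row 2 and ejects 2; 2 enters row 1 and ejects 1. So w(7) = 1. P is now [[2, 3, 5], [4, 7], [6]].
Step i=6: Q has 6 at row 1, column 3; remove that cell from P, ejecting 5. So w(6) = 5. P is now [[2, 3], [4, 7], [6]].
Step i=5: Q has 5 at row 2, column 2; remove 7 from row 2 of P and reverse-bump: 7 enters row 1 and ejects 3. So w(5) = 3. P is now [[2, 7], [4], [6]].
Step i=4: Q has 4 at row 3, column 1; remove 6 from row 3 of P and reverse-bump: 6 enters row 2 and ejects 4; 4 enters row 1 and ejects 2. So w(4) = 2. P is now [[4, 7], [6]].
Step i=3: Q has 3 at row 2, column 1; remove 6 from row 2 of P and reverse-bump: 6 enters row 1 and ejects 4. So w(3) = 4. P is now [[6, 7]].
Step i=2: Q has 2 at row 1, column 2; remove that cell from P, ejecting 7. So w(2) = 7. P is now [[6]].
Step i=1: Q has 1 at row 1, column 1; remove that cell from P, ejecting 6. So w(1) = 6. P is now [].

So w = 6 7 4 2 3 5 1.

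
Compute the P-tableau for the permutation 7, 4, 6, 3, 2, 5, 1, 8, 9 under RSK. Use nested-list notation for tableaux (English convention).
Insert 7: appended to row 1. P = [[7]].
Insert 4: 4 bumps 7 from row 1; 7 starts row 2. P = [[4], [7]].
Insert 6: appended to row 1. P = [[4, 6], [7]].
Insert 3: 3 bumps 4 from row 1; 4 bumps 7 from row 2; 7 starts row 3. P = [[3, 6], [4], [7]].
Insert 2: 2 bumps 3 from row 1; 3 bumps 4 from row 2; 4 bumps 7 from row 3; 7 starts row 4. P = [[2, 6], [3], [4], [7]].
Insert 5: 5 bumps 6 from row 1; 6 appends to row 2. P = [[2, 5], [3, 6], [4], [7]].
Insert 1: 1 bumps 2 from row 1; 2 bumps 3 from row 2; 3 bumps 4 from row 3; 4 bumps 7 from row 4; 7 starts row 5. P = [[1, 5], [2, 6], [3], [4], [7]].
Insert 8: appended to row 1. P = [[1, 5, 8], [2, 6], [3], [4], [7]].
Insert 9: appended to row 1. P = [[1, 5, 8, 9], [2, 6], [3], [4], [7]].

So P = [[1, 5, 8, 9], [2, 6], [3], [4], [7]].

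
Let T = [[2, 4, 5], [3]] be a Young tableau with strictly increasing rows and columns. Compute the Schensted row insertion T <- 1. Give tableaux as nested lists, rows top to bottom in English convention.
[[1, 4, 5], [2], [3]]

In row 1, 1 replaces 2 (the leftmost entry greater than 1); 2 is bumped to row 2. In row 2, 2 replaces 3 (the leftmost entry greater than 2); 3 is bumped to row 3. 3 starts a new row 3. The new tableau is [[1, 4, 5], [2], [3]].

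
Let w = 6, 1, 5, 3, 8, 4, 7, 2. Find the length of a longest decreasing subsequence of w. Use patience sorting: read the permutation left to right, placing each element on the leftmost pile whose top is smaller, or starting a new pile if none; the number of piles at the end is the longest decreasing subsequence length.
4

6: new pile. tops = [6]
1: new pile. tops = [6, 1]
5: onto pile 2 (replacing 1). tops = [6, 5]
3: new pile. tops = [6, 5, 3]
8: onto pile 1 (replacing 6). tops = [8, 5, 3]
4: onto pile 3 (replacing 3). tops = [8, 5, 4]
7: onto pile 2 (replacing 5). tops = [8, 7, 4]
2: new pile. tops = [8, 7, 4, 2]

4 piles, so the longest decreasing subsequence has length 4.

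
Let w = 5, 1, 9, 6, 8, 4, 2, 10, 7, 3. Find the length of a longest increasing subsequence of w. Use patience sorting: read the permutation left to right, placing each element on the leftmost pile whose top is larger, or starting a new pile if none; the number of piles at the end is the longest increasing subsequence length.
5: new pile. tops = [5]
1: onto pile 1 (replacing 5). tops = [1]
9: new pile. tops = [1, 9]
6: onto pile 2 (replacing 9). tops = [1, 6]
8: new pile. tops = [1, 6, 8]
4: onto pile 2 (replacing 6). tops = [1, 4, 8]
2: onto pile 2 (replacing 4). tops = [1, 2, 8]
10: new pile. tops = [1, 2, 8, 10]
7: onto pile 3 (replacing 8). tops = [1, 2, 7, 10]
3: onto pile 3 (replacing 7). tops = [1, 2, 3, 10]

4 piles, so the longest increasing subsequence has length 4.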